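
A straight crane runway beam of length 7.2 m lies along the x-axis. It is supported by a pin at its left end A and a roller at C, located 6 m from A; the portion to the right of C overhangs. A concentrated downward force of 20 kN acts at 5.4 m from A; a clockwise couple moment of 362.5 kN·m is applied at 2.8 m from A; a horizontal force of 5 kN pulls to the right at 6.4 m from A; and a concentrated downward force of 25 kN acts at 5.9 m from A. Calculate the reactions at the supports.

A_x = -5.000 kN, A_y = -58.00 kN, C_y = 103.0 kN

ΣM about A: C_y·6 − 20·5.4 − 362.5 − 25·5.9 = 0 → C_y = 618/6 = 103.0 kN.
ΣF_y = 0: A_y + 103 − 20 − 25 = 0 → A_y = -58.00 kN.
ΣF_x = 0: A_x + 5 = 0 → A_x = -5.000 kN.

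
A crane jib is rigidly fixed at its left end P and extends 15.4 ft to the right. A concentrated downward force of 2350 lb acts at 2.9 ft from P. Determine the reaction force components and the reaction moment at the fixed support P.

ΣF_x = 0: P_x = 0.
ΣF_y = 0: P_y − 2350 = 0 → P_y = 2350 lb.
ΣM about P: M_P − 2350·2.9 = 0 → M_P = 6815 lb·ft.

P_x = 0, P_y = 2350 lb, M_P = 6815 lb·ft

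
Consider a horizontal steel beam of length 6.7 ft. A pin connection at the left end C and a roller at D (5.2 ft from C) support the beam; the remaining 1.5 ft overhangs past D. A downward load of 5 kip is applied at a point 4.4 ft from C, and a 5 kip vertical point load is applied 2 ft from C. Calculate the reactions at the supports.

ΣM about C: D_y·5.2 − 5·4.4 − 5·2 = 0 → D_y = 32/5.2 = 6.15385 ≈ 6.154 kip.
ΣF_y = 0: C_y + 6.15385 − 5 − 5 = 0 → C_y = 3.846 kip.
ΣF_x = 0: no horizontal applied forces, so C_x = 0.

C_x = 0, C_y = 3.846 kip, D_y = 6.154 kip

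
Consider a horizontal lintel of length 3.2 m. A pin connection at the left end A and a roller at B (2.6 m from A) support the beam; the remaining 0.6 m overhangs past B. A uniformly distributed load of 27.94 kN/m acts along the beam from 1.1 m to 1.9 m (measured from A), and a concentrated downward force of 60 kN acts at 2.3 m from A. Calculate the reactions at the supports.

Resultant of the distributed load: 27.94 × 0.8 = 22.352 kN at 1.5 m from A.
ΣM about A: B_y·2.6 − (27.94·0.8)·1.5 − 60·2.3 = 0 → B_y = 171.528/2.6 = 65.9723 ≈ 65.97 kN.
ΣF_y = 0: A_y + 65.9723 − 27.94·0.8 − 60 = 0 → A_y = 16.38 kN.
ΣF_x = 0: no horizontal applied forces, so A_x = 0.

A_x = 0, A_y = 16.38 kN, B_y = 65.97 kN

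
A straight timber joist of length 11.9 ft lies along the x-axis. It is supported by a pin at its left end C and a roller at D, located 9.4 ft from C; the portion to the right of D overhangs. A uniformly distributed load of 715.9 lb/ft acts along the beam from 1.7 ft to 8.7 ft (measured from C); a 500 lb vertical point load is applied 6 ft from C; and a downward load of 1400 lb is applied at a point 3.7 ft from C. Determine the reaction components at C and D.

Resultant of the distributed load: 715.9 × 7 = 5011.3 lb at 5.2 ft from C.
Moments about C: D_y·9.4 − (715.9·7)·5.2 − 500·6 − 1400·3.7 = 0 → D_y = 34238.76/9.4 = 3642.42 ≈ 3642 lb.
ΣF_y = 0: C_y + 3642.42 − 715.9·7 − 500 − 1400 = 0 → C_y = 3269 lb.
ΣF_x = 0: no horizontal applied forces, so C_x = 0.

C_x = 0, C_y = 3269 lb, D_y = 3642 lb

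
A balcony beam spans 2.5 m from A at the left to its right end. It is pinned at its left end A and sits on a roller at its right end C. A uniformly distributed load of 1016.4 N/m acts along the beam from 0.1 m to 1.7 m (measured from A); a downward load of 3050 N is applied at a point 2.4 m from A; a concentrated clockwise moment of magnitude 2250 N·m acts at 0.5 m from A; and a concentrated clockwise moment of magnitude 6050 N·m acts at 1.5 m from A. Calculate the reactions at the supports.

Resultant of the distributed load: 1016.4 × 1.6 = 1626.24 N at 0.9 m from A.
ΣM about A: C_y·2.5 − (1016.4·1.6)·0.9 − 3050·2.4 − 2250 − 6050 = 0 → C_y = 17083.616/2.5 = 6833.45 ≈ 6833 N.
ΣF_y = 0: A_y + 6833.45 − 1016.4·1.6 − 3050 = 0 → A_y = -2157 N.
ΣF_x = 0: no horizontal applied forces, so A_x = 0.

A_x = 0, A_y = -2157 N, C_y = 6833 N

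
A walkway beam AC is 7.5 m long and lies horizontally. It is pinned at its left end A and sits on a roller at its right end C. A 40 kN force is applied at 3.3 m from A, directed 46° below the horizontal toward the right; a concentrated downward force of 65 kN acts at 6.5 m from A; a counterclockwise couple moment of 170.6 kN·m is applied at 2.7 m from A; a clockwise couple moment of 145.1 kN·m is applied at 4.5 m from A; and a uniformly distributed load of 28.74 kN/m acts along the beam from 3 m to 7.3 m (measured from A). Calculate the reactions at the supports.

Resultant of the distributed load: 28.74 × 4.3 = 123.582 kN at 5.15 m from A.
Moments about A: C_y·7.5 − 40·sin46°·3.3 − 65·6.5 + 170.6 − 145.1 − (28.74·4.3)·5.15 = 0 → C_y = 1128.4/7.5 = 150.453 ≈ 150.5 kN.
ΣF_y = 0: A_y + 150.453 − 40·sin46° − 65 − 28.74·4.3 = 0 → A_y = 66.90 kN.
ΣF_x = 0: A_x + 40·cos46° = 0 → A_x = -27.79 kN.

A_x = -27.79 kN, A_y = 66.90 kN, C_y = 150.5 kN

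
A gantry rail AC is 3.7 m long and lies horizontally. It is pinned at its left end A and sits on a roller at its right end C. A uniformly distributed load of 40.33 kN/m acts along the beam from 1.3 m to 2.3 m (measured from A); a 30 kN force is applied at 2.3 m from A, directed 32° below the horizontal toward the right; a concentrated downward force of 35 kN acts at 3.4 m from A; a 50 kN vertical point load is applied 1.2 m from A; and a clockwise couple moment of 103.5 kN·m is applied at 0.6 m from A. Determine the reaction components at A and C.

A_x = -25.44 kN, A_y = 35.37 kN, C_y = 105.9 kN

Resultant of the distributed load: 40.33 × 1 = 40.33 kN at 1.8 m from A.
Taking moments about A: C_y·3.7 − (40.33·1)·1.8 − 30·sin32°·2.3 − 35·3.4 − 50·1.2 − 103.5 = 0 → C_y = 391.658/3.7 = 105.854 ≈ 105.9 kN.
ΣF_y = 0: A_y + 105.854 − 40.33·1 − 30·sin32° − 35 − 50 = 0 → A_y = 35.37 kN.
ΣF_x = 0: A_x + 30·cos32° = 0 → A_x = -25.44 kN.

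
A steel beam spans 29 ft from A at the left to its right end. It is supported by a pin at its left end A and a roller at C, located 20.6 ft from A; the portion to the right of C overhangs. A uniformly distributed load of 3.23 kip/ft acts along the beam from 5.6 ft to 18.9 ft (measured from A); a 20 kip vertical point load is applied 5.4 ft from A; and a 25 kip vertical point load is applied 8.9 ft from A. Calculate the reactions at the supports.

A_x = 0, A_y = 46.37 kip, C_y = 41.59 kip

Resultant of the distributed load: 3.23 × 13.3 = 42.959 kip at 12.25 ft from A.
Taking moments about A: C_y·20.6 − (3.23·13.3)·12.25 − 20·5.4 − 25·8.9 = 0 → C_y = 856.74775/20.6 = 41.5897 ≈ 41.59 kip.
ΣF_y = 0: A_y + 41.5897 − 3.23·13.3 − 20 − 25 = 0 → A_y = 46.37 kip.
ΣF_x = 0: no horizontal applied forces, so A_x = 0.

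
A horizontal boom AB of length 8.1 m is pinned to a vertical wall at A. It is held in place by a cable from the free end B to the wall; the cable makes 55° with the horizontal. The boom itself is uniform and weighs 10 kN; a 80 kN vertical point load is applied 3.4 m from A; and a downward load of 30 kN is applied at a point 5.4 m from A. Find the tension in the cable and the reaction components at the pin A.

T = 71.51 kN, A_x = 41.02 kN, A_y = 61.42 kN

ΣM about A: T·sin55°·8.1 − 10·4.05 − 80·3.4 − 30·5.4 = 0 → T = 474.5/(8.1·0.819152) = 71.5133 ≈ 71.51 kN.
ΣF_x = 0: A_x − T·cos55° = 0 → A_x = 71.5133 × 0.573576 = 41.02 kN.
ΣF_y = 0: A_y + T·sin55° − 10 − 80 − 30 = 0 → A_y = 120 − 71.5133 × 0.819152 = 61.42 kN.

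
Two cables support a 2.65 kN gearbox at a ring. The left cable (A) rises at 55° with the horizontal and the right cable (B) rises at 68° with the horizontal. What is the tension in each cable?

ΣF_x = 0: −T_A·cos55° + T_B·cos68° = 0 → T_B = 1.53114·T_A.
ΣF_y = 0: T_A·sin55° + T_B·sin68° = 2.65.
Substitute: T_A·(0.819152 + 1.53114·0.927184) = 2.65 → T_A = 1.18367 ≈ 1.184 kN.
Then T_B = 1.53114 × 1.18367 = 1.812 kN.

T_A = 1.184 kN, T_B = 1.812 kN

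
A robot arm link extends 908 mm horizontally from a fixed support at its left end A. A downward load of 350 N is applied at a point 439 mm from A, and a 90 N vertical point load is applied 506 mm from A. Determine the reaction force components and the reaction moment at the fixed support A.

ΣF_x = 0: A_x = 0.
ΣF_y = 0: A_y − 350 − 90 = 0 → A_y = 440.0 N.
ΣM about A: M_A − 350·439 − 90·506 = 0 → M_A = 199200 N·mm.

A_x = 0, A_y = 440.0 N, M_A = 199200 N·mm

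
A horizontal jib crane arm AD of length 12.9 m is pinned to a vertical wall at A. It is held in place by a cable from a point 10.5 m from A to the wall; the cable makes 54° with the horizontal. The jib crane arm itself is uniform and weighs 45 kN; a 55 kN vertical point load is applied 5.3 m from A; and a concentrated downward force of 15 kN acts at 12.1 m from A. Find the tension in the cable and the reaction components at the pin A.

T = 89.85 kN, A_x = 52.81 kN, A_y = 42.31 kN

ΣM about A: T·sin54°·10.5 − 45·6.45 − 55·5.3 − 15·12.1 = 0 → T = 763.25/(10.5·0.809017) = 89.8504 ≈ 89.85 kN.
ΣF_x = 0: A_x − T·cos54° = 0 → A_x = 89.8504 × 0.587785 = 52.81 kN.
ΣF_y = 0: A_y + T·sin54° − 45 − 55 − 15 = 0 → A_y = 115 − 89.8504 × 0.809017 = 42.31 kN.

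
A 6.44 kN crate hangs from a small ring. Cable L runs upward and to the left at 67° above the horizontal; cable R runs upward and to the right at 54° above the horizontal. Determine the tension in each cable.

ΣF_x = 0: −T_L·cos67° + T_R·cos54° = 0 → T_R = 0.664752·T_L.
ΣF_y = 0: T_L·sin67° + T_R·sin54° = 6.44.
Substitute: T_L·(0.920505 + 0.664752·0.809017) = 6.44 → T_L = 4.4161 ≈ 4.416 kN.
Then T_R = 0.664752 × 4.4161 = 2.936 kN.

T_L = 4.416 kN, T_R = 2.936 kN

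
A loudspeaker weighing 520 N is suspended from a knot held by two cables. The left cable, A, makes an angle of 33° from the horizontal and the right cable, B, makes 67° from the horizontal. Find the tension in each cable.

T_A = 206.3 N, T_B = 442.8 N

ΣF_x = 0: −T_A·cos33° + T_B·cos67° = 0 → T_B = 2.14641·T_A.
ΣF_y = 0: T_A·sin33° + T_B·sin67° = 520.
Substitute: T_A·(0.544639 + 2.14641·0.920505) = 520 → T_A = 206.315 ≈ 206.3 N.
Then T_B = 2.14641 × 206.315 = 442.8 N.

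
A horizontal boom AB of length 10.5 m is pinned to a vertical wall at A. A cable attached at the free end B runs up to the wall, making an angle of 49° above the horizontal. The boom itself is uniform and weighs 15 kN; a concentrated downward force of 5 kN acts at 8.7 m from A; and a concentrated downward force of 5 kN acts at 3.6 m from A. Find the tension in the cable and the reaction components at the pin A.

T = 17.70 kN, A_x = 11.61 kN, A_y = 11.64 kN

ΣM about A: T·sin49°·10.5 − 15·5.25 − 5·8.7 − 5·3.6 = 0 → T = 140.25/(10.5·0.75471) = 17.6984 ≈ 17.70 kN.
ΣF_x = 0: A_x − T·cos49° = 0 → A_x = 17.6984 × 0.656059 = 11.61 kN.
ΣF_y = 0: A_y + T·sin49° − 15 − 5 − 5 = 0 → A_y = 25 − 17.6984 × 0.75471 = 11.64 kN.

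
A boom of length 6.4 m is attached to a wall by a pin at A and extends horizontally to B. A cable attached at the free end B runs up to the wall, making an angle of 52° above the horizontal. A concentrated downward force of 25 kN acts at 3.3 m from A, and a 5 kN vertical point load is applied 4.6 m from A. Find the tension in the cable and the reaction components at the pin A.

ΣM about A: T·sin52°·6.4 − 25·3.3 − 5·4.6 = 0 → T = 105.5/(6.4·0.788011) = 20.919 ≈ 20.92 kN.
ΣF_x = 0: A_x − T·cos52° = 0 → A_x = 20.919 × 0.615661 = 12.88 kN.
ΣF_y = 0: A_y + T·sin52° − 25 − 5 = 0 → A_y = 30 − 20.919 × 0.788011 = 13.52 kN.

T = 20.92 kN, A_x = 12.88 kN, A_y = 13.52 kN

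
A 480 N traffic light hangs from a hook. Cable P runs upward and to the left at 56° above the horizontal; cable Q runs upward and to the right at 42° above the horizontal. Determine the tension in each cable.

T_P = 360.2 N, T_Q = 271.1 N

ΣF_x = 0: −T_P·cos56° + T_Q·cos42° = 0 → T_Q = 0.752468·T_P.
ΣF_y = 0: T_P·sin56° + T_Q·sin42° = 480.
Substitute: T_P·(0.829038 + 0.752468·0.669131) = 480 → T_P = 360.215 ≈ 360.2 N.
Then T_Q = 0.752468 × 360.215 = 271.1 N.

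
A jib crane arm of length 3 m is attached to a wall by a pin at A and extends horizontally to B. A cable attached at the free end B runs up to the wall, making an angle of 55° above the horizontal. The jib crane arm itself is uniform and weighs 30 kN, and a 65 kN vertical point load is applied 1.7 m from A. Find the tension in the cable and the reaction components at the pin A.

ΣM about A: T·sin55°·3 − 30·1.5 − 65·1.7 = 0 → T = 155.5/(3·0.819152) = 63.2768 ≈ 63.28 kN.
ΣF_x = 0: A_x − T·cos55° = 0 → A_x = 63.2768 × 0.573576 = 36.29 kN.
ΣF_y = 0: A_y + T·sin55° − 30 − 65 = 0 → A_y = 95 − 63.2768 × 0.819152 = 43.17 kN.

T = 63.28 kN, A_x = 36.29 kN, A_y = 43.17 kN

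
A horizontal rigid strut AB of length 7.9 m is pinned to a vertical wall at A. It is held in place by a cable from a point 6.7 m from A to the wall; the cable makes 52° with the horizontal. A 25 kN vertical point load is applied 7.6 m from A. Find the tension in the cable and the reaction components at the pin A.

T = 35.99 kN, A_x = 22.16 kN, A_y = -3.358 kN

ΣM about A: T·sin52°·6.7 − 25·7.6 = 0 → T = 190/(6.7·0.788011) = 35.9871 ≈ 35.99 kN.
ΣF_x = 0: A_x − T·cos52° = 0 → A_x = 35.9871 × 0.615661 = 22.16 kN.
ΣF_y = 0: A_y + T·sin52° − 25 = 0 → A_y = 25 − 35.9871 × 0.788011 = -3.358 kN.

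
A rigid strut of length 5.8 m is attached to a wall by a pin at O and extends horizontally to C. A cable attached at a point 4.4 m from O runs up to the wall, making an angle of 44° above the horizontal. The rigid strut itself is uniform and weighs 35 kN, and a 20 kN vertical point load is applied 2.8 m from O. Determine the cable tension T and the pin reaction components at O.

ΣM about O: T·sin44°·4.4 − 35·2.9 − 20·2.8 = 0 → T = 157.5/(4.4·0.694658) = 51.5296 ≈ 51.53 kN.
ΣF_x = 0: O_x − T·cos44° = 0 → O_x = 51.5296 × 0.71934 = 37.07 kN.
ΣF_y = 0: O_y + T·sin44° − 35 − 20 = 0 → O_y = 55 − 51.5296 × 0.694658 = 19.20 kN.

T = 51.53 kN, O_x = 37.07 kN, O_y = 19.20 kN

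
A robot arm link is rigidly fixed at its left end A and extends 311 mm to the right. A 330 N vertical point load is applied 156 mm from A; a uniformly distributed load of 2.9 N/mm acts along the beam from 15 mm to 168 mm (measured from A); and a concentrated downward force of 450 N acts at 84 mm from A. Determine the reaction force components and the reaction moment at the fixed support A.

A_x = 0, A_y = 1224 N, M_A = 129900 N·mm

Resultant of the distributed load: 2.9 × 153 = 443.7 N at 91.5 mm from A.
ΣF_x = 0: A_x = 0.
ΣF_y = 0: A_y − 330 − 2.9·153 − 450 = 0 → A_y = 1224 N.
ΣM about A: M_A − 330·156 − (2.9·153)·91.5 − 450·84 = 0 → M_A = 129900 N·mm.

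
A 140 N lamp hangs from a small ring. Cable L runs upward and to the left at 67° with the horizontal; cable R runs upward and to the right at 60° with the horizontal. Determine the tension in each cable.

ΣF_x = 0: −T_L·cos67° + T_R·cos60° = 0 → T_R = 0.781462·T_L.
ΣF_y = 0: T_L·sin67° + T_R·sin60° = 140.
Substitute: T_L·(0.920505 + 0.781462·0.866025) = 140 → T_L = 87.6495 ≈ 87.65 N.
Then T_R = 0.781462 × 87.6495 = 68.49 N.

T_L = 87.65 N, T_R = 68.49 N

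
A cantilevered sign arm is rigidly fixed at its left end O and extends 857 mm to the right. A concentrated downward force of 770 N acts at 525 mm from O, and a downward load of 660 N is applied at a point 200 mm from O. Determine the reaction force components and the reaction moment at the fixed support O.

O_x = 0, O_y = 1430 N, M_O = 536200 N·mm

ΣF_x = 0: O_x = 0.
ΣF_y = 0: O_y − 770 − 660 = 0 → O_y = 1430 N.
ΣM about O: M_O − 770·525 − 660·200 = 0 → M_O = 536200 N·mm.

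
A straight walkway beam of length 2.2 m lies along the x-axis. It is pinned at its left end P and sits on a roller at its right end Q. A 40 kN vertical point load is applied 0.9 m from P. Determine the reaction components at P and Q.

Moments about P: Q_y·2.2 − 40·0.9 = 0 → Q_y = 36/2.2 = 16.3636 ≈ 16.36 kN.
ΣF_y = 0: P_y + 16.3636 − 40 = 0 → P_y = 23.64 kN.
ΣF_x = 0: no horizontal applied forces, so P_x = 0.

P_x = 0, P_y = 23.64 kN, Q_y = 16.36 kN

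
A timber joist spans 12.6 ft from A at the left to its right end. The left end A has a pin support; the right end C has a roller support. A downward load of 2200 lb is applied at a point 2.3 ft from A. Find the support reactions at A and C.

Taking moments about A: C_y·12.6 − 2200·2.3 = 0 → C_y = 5060/12.6 = 401.587 ≈ 401.6 lb.
ΣF_y = 0: A_y + 401.587 − 2200 = 0 → A_y = 1798 lb.
ΣF_x = 0: no horizontal applied forces, so A_x = 0.

A_x = 0, A_y = 1798 lb, C_y = 401.6 lb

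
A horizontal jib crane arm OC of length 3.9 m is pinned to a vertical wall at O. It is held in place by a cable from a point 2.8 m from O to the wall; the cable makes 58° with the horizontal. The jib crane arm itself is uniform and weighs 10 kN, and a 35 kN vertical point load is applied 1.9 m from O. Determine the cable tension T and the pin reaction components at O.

ΣM about O: T·sin58°·2.8 − 10·1.95 − 35·1.9 = 0 → T = 86/(2.8·0.848048) = 36.2176 ≈ 36.22 kN.
ΣF_x = 0: O_x − T·cos58° = 0 → O_x = 36.2176 × 0.529919 = 19.19 kN.
ΣF_y = 0: O_y + T·sin58° − 10 − 35 = 0 → O_y = 45 − 36.2176 × 0.848048 = 14.29 kN.

T = 36.22 kN, O_x = 19.19 kN, O_y = 14.29 kN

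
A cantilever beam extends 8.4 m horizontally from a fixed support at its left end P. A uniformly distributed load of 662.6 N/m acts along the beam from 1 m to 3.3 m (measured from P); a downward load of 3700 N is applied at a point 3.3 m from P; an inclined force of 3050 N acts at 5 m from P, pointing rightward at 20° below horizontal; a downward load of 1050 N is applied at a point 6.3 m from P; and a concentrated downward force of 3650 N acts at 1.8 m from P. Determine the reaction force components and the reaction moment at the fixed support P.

Resultant of the distributed load: 662.6 × 2.3 = 1523.98 N at 2.15 m from P.
ΣF_x = 0: P_x + 3050·cos20° = 0 → P_x = -2866 N.
ΣF_y = 0: P_y − 662.6·2.3 − 3700 − 3050·sin20° − 1050 − 3650 = 0 → P_y = 10970 N.
ΣM about P: M_P − (662.6·2.3)·2.15 − 3700·3.3 − 3050·sin20°·5 − 1050·6.3 − 3650·1.8 = 0 → M_P = 33890 N·m.

P_x = -2866 N, P_y = 10970 N, M_P = 33890 N·m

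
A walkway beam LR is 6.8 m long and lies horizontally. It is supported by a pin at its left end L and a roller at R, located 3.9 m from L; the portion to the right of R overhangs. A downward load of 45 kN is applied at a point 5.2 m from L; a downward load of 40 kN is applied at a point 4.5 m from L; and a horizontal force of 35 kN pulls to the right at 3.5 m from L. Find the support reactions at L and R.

L_x = -35.00 kN, L_y = -21.15 kN, R_y = 106.2 kN

Taking moments about L: R_y·3.9 − 45·5.2 − 40·4.5 = 0 → R_y = 414/3.9 = 106.154 ≈ 106.2 kN.
ΣF_y = 0: L_y + 106.154 − 45 − 40 = 0 → L_y = -21.15 kN.
ΣF_x = 0: L_x + 35 = 0 → L_x = -35.00 kN.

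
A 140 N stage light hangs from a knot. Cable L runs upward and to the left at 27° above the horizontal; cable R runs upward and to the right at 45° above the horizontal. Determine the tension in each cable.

ΣF_x = 0: −T_L·cos27° + T_R·cos45° = 0 → T_R = 1.26007·T_L.
ΣF_y = 0: T_L·sin27° + T_R·sin45° = 140.
Substitute: T_L·(0.45399 + 1.26007·0.707107) = 140 → T_L = 104.09 ≈ 104.1 N.
Then T_R = 1.26007 × 104.09 = 131.2 N.

T_L = 104.1 N, T_R = 131.2 N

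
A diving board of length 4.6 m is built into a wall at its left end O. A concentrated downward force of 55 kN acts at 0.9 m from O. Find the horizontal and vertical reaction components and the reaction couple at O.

O_x = 0, O_y = 55.00 kN, M_O = 49.50 kN·m

ΣF_x = 0: O_x = 0.
ΣF_y = 0: O_y − 55 = 0 → O_y = 55.00 kN.
ΣM about O: M_O − 55·0.9 = 0 → M_O = 49.50 kN·m.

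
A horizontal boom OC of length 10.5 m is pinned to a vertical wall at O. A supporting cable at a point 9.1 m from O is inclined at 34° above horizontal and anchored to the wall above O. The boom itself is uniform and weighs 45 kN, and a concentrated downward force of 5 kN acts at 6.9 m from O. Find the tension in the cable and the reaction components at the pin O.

ΣM about O: T·sin34°·9.1 − 45·5.25 − 5·6.9 = 0 → T = 270.75/(9.1·0.559193) = 53.2066 ≈ 53.21 kN.
ΣF_x = 0: O_x − T·cos34° = 0 → O_x = 53.2066 × 0.829038 = 44.11 kN.
ΣF_y = 0: O_y + T·sin34° − 45 − 5 = 0 → O_y = 50 − 53.2066 × 0.559193 = 20.25 kN.

T = 53.21 kN, O_x = 44.11 kN, O_y = 20.25 kN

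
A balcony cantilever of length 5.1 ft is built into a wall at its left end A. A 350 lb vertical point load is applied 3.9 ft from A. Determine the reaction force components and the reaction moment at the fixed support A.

A_x = 0, A_y = 350.0 lb, M_A = 1365 lb·ft

ΣF_x = 0: A_x = 0.
ΣF_y = 0: A_y − 350 = 0 → A_y = 350.0 lb.
ΣM about A: M_A − 350·3.9 = 0 → M_A = 1365 lb·ft.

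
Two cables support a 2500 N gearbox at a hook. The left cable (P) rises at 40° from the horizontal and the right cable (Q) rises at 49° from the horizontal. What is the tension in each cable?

ΣF_x = 0: −T_P·cos40° + T_Q·cos49° = 0 → T_Q = 1.16765·T_P.
ΣF_y = 0: T_P·sin40° + T_Q·sin49° = 2500.
Substitute: T_P·(0.642788 + 1.16765·0.75471) = 2500 → T_P = 1640.39 ≈ 1640 N.
Then T_Q = 1.16765 × 1640.39 = 1915 N.

T_P = 1640 N, T_Q = 1915 N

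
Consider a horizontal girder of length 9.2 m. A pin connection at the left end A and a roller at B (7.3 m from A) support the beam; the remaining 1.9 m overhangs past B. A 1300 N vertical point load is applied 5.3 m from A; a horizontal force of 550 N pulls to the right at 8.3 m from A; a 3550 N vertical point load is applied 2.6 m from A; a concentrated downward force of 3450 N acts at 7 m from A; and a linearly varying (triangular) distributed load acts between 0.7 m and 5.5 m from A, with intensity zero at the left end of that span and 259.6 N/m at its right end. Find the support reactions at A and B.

A_x = -550.0 N, A_y = 3074 N, B_y = 5849 N

Resultant of the triangular load: ½ × 259.6 × 4.8 = 623.04 N, acting at 3.9 m from A (one-third of the span from the peak).
Moments about A: B_y·7.3 − 1300·5.3 − 3550·2.6 − 3450·7 − (½·259.6·4.8)·3.9 = 0 → B_y = 42699.856/7.3 = 5849.3 ≈ 5849 N.
ΣF_y = 0: A_y + 5849.3 − 1300 − 3550 − 3450 − ½·259.6·4.8 = 0 → A_y = 3074 N.
ΣF_x = 0: A_x + 550 = 0 → A_x = -550.0 N.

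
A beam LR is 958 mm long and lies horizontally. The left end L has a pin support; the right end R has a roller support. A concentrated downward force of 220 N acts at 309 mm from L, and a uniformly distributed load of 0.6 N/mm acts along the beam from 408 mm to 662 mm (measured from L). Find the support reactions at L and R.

Resultant of the distributed load: 0.6 × 254 = 152.4 N at 535 mm from L.
Moments about L: R_y·958 − 220·309 − (0.6·254)·535 = 0 → R_y = 149514/958 = 156.069 ≈ 156.1 N.
ΣF_y = 0: L_y + 156.069 − 220 − 0.6·254 = 0 → L_y = 216.3 N.
ΣF_x = 0: no horizontal applied forces, so L_x = 0.

L_x = 0, L_y = 216.3 N, R_y = 156.1 N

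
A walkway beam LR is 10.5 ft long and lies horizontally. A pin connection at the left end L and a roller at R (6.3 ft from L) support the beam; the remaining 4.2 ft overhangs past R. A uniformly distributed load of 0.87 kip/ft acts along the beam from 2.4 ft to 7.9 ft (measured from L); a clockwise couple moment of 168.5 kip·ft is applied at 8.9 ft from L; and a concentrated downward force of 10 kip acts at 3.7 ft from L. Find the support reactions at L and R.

Resultant of the distributed load: 0.87 × 5.5 = 4.785 kip at 5.15 ft from L.
Moments about L: R_y·6.3 − (0.87·5.5)·5.15 − 168.5 − 10·3.7 = 0 → R_y = 230.14275/6.3 = 36.5306 ≈ 36.53 kip.
ΣF_y = 0: L_y + 36.5306 − 0.87·5.5 − 10 = 0 → L_y = -21.75 kip.
ΣF_x = 0: no horizontal applied forces, so L_x = 0.

L_x = 0, L_y = -21.75 kip, R_y = 36.53 kip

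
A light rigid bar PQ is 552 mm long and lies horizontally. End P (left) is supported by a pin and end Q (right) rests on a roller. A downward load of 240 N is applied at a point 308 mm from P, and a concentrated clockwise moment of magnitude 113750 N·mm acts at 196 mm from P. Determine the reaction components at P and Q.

Taking moments about P: Q_y·552 − 240·308 − 113750 = 0 → Q_y = 187670/552 = 339.982 ≈ 340.0 N.
ΣF_y = 0: P_y + 339.982 − 240 = 0 → P_y = -99.98 N.
ΣF_x = 0: no horizontal applied forces, so P_x = 0.

P_x = 0, P_y = -99.98 N, Q_y = 340.0 N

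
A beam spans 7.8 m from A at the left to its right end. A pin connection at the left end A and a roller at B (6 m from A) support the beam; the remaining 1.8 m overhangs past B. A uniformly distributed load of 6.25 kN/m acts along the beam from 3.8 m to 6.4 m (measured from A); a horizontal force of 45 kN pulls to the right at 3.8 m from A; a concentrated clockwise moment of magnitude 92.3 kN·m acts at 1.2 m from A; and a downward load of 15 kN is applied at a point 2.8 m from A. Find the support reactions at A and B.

A_x = -45.00 kN, A_y = -4.946 kN, B_y = 36.20 kN

Resultant of the distributed load: 6.25 × 2.6 = 16.25 kN at 5.1 m from A.
ΣM about A: B_y·6 − (6.25·2.6)·5.1 − 92.3 − 15·2.8 = 0 → B_y = 217.175/6 = 36.1958 ≈ 36.20 kN.
ΣF_y = 0: A_y + 36.1958 − 6.25·2.6 − 15 = 0 → A_y = -4.946 kN.
ΣF_x = 0: A_x + 45 = 0 → A_x = -45.00 kN.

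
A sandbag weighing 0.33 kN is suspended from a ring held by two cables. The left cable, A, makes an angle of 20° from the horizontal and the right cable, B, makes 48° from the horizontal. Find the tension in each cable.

T_A = 0.2382 kN, T_B = 0.3345 kN

ΣF_x = 0: −T_A·cos20° + T_B·cos48° = 0 → T_B = 1.40435·T_A.
ΣF_y = 0: T_A·sin20° + T_B·sin48° = 0.33.
Substitute: T_A·(0.34202 + 1.40435·0.743145) = 0.33 → T_A = 0.238154 ≈ 0.2382 kN.
Then T_B = 1.40435 × 0.238154 = 0.3345 kN.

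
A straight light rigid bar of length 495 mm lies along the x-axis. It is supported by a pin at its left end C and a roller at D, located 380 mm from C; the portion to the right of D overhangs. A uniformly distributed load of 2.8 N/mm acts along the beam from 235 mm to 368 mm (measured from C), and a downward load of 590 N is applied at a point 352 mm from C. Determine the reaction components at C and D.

C_x = 0, C_y = 120.4 N, D_y = 842.0 N

Resultant of the distributed load: 2.8 × 133 = 372.4 N at 301.5 mm from C.
Taking moments about C: D_y·380 − (2.8·133)·301.5 − 590·352 = 0 → D_y = 319958.6/380 = 841.996 ≈ 842.0 N.
ΣF_y = 0: C_y + 841.996 − 2.8·133 − 590 = 0 → C_y = 120.4 N.
ΣF_x = 0: no horizontal applied forces, so C_x = 0.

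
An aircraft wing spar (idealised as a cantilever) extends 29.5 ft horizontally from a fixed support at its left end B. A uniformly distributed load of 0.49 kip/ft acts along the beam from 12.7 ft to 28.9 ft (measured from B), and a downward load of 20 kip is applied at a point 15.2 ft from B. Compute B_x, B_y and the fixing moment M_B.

Resultant of the distributed load: 0.49 × 16.2 = 7.938 kip at 20.8 ft from B.
ΣF_x = 0: B_x = 0.
ΣF_y = 0: B_y − 0.49·16.2 − 20 = 0 → B_y = 27.94 kip.
ΣM about B: M_B − (0.49·16.2)·20.8 − 20·15.2 = 0 → M_B = 469.1 kip·ft.

B_x = 0, B_y = 27.94 kip, M_B = 469.1 kip·ft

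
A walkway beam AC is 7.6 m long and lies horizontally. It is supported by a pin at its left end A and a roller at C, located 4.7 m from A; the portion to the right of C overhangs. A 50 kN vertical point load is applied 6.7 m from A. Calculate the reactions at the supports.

Taking moments about A: C_y·4.7 − 50·6.7 = 0 → C_y = 335/4.7 = 71.2766 ≈ 71.28 kN.
ΣF_y = 0: A_y + 71.2766 − 50 = 0 → A_y = -21.28 kN.
ΣF_x = 0: no horizontal applied forces, so A_x = 0.

A_x = 0, A_y = -21.28 kN, C_y = 71.28 kN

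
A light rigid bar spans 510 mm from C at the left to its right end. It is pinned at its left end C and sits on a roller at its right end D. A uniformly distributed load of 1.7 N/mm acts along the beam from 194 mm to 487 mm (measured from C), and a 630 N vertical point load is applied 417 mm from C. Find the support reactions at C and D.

Resultant of the distributed load: 1.7 × 293 = 498.1 N at 340.5 mm from C.
Moments about C: D_y·510 − (1.7·293)·340.5 − 630·417 = 0 → D_y = 432313.05/510 = 847.673 ≈ 847.7 N.
ΣF_y = 0: C_y + 847.673 − 1.7·293 − 630 = 0 → C_y = 280.4 N.
ΣF_x = 0: no horizontal applied forces, so C_x = 0.

C_x = 0, C_y = 280.4 N, D_y = 847.7 N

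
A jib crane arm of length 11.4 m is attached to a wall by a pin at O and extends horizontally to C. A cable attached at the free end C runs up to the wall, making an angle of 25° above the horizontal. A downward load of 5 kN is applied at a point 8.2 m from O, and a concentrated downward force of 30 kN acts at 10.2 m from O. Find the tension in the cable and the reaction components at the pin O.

ΣM about O: T·sin25°·11.4 − 5·8.2 − 30·10.2 = 0 → T = 347/(11.4·0.422618) = 72.0239 ≈ 72.02 kN.
ΣF_x = 0: O_x − T·cos25° = 0 → O_x = 72.0239 × 0.906308 = 65.28 kN.
ΣF_y = 0: O_y + T·sin25° − 5 − 30 = 0 → O_y = 35 − 72.0239 × 0.422618 = 4.561 kN.

T = 72.02 kN, O_x = 65.28 kN, O_y = 4.561 kN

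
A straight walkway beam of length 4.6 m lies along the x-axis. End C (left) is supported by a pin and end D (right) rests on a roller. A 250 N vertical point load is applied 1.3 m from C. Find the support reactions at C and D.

C_x = 0, C_y = 179.3 N, D_y = 70.65 N

ΣM about C: D_y·4.6 − 250·1.3 = 0 → D_y = 325/4.6 = 70.6522 ≈ 70.65 N.
ΣF_y = 0: C_y + 70.6522 − 250 = 0 → C_y = 179.3 N.
ΣF_x = 0: no horizontal applied forces, so C_x = 0.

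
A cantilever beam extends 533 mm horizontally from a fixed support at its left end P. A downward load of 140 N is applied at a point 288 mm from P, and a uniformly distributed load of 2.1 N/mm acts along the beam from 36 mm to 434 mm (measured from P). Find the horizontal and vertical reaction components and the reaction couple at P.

Resultant of the distributed load: 2.1 × 398 = 835.8 N at 235 mm from P.
ΣF_x = 0: P_x = 0.
ΣF_y = 0: P_y − 140 − 2.1·398 = 0 → P_y = 975.8 N.
ΣM about P: M_P − 140·288 − (2.1·398)·235 = 0 → M_P = 236700 N·mm.

P_x = 0, P_y = 975.8 N, M_P = 236700 N·mm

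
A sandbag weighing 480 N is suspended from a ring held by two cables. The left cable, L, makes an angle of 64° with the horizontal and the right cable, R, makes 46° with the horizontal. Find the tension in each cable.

T_L = 354.8 N, T_R = 223.9 N

ΣF_x = 0: −T_L·cos64° + T_R·cos46° = 0 → T_R = 0.63106·T_L.
ΣF_y = 0: T_L·sin64° + T_R·sin46° = 480.
Substitute: T_L·(0.898794 + 0.63106·0.71934) = 480 → T_L = 354.835 ≈ 354.8 N.
Then T_R = 0.63106 × 354.835 = 223.9 N.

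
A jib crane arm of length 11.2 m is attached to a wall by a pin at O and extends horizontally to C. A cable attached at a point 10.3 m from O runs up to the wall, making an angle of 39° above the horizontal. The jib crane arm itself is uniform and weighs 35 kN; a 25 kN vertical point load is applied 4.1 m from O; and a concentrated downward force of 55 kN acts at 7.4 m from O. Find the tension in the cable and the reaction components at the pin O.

ΣM about O: T·sin39°·10.3 − 35·5.6 − 25·4.1 − 55·7.4 = 0 → T = 705.5/(10.3·0.62932) = 108.84 ≈ 108.8 kN.
ΣF_x = 0: O_x − T·cos39° = 0 → O_x = 108.84 × 0.777146 = 84.58 kN.
ΣF_y = 0: O_y + T·sin39° − 35 − 25 − 55 = 0 → O_y = 115 − 108.84 × 0.62932 = 46.50 kN.

T = 108.8 kN, O_x = 84.58 kN, O_y = 46.50 kN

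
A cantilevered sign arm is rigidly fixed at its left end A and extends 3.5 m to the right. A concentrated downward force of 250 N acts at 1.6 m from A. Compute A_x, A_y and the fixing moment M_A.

A_x = 0, A_y = 250.0 N, M_A = 400.0 N·m

ΣF_x = 0: A_x = 0.
ΣF_y = 0: A_y − 250 = 0 → A_y = 250.0 N.
ΣM about A: M_A − 250·1.6 = 0 → M_A = 400.0 N·m.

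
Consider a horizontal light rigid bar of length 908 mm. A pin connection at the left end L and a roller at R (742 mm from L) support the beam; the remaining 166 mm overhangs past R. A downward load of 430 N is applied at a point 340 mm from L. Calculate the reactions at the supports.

L_x = 0, L_y = 233.0 N, R_y = 197.0 N

Moments about L: R_y·742 − 430·340 = 0 → R_y = 146200/742 = 197.035 ≈ 197.0 N.
ΣF_y = 0: L_y + 197.035 − 430 = 0 → L_y = 233.0 N.
ΣF_x = 0: no horizontal applied forces, so L_x = 0.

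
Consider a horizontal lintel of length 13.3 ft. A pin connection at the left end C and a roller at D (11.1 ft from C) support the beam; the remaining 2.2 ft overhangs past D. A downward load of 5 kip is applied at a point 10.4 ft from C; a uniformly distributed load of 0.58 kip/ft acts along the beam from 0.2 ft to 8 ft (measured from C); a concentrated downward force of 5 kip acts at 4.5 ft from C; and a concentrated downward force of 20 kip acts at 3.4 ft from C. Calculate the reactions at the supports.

C_x = 0, C_y = 20.02 kip, D_y = 14.51 kip

Resultant of the distributed load: 0.58 × 7.8 = 4.524 kip at 4.1 ft from C.
ΣM about C: D_y·11.1 − 5·10.4 − (0.58·7.8)·4.1 − 5·4.5 − 20·3.4 = 0 → D_y = 161.0484/11.1 = 14.5089 ≈ 14.51 kip.
ΣF_y = 0: C_y + 14.5089 − 5 − 0.58·7.8 − 5 − 20 = 0 → C_y = 20.02 kip.
ΣF_x = 0: no horizontal applied forces, so C_x = 0.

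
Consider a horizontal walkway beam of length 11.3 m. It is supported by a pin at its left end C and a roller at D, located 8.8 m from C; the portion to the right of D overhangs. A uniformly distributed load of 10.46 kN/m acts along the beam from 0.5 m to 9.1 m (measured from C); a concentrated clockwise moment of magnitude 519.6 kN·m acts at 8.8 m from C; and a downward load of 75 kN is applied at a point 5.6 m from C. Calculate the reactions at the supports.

C_x = 0, C_y = 9.116 kN, D_y = 155.8 kN

Resultant of the distributed load: 10.46 × 8.6 = 89.956 kN at 4.8 m from C.
Taking moments about C: D_y·8.8 − (10.46·8.6)·4.8 − 519.6 − 75·5.6 = 0 → D_y = 1371.3888/8.8 = 155.84 ≈ 155.8 kN.
ΣF_y = 0: C_y + 155.84 − 10.46·8.6 − 75 = 0 → C_y = 9.116 kN.
ΣF_x = 0: no horizontal applied forces, so C_x = 0.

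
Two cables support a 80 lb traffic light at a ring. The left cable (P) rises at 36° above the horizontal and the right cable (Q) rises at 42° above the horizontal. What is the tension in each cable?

ΣF_x = 0: −T_P·cos36° + T_Q·cos42° = 0 → T_Q = 1.08864·T_P.
ΣF_y = 0: T_P·sin36° + T_Q·sin42° = 80.
Substitute: T_P·(0.587785 + 1.08864·0.669131) = 80 → T_P = 60.7798 ≈ 60.78 lb.
Then T_Q = 1.08864 × 60.7798 = 66.17 lb.

T_P = 60.78 lb, T_Q = 66.17 lb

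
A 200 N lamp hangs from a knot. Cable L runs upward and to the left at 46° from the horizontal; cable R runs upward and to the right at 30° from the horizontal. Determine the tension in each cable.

ΣF_x = 0: −T_L·cos46° + T_R·cos30° = 0 → T_R = 0.802122·T_L.
ΣF_y = 0: T_L·sin46° + T_R·sin30° = 200.
Substitute: T_L·(0.71934 + 0.802122·0.5) = 200 → T_L = 178.508 ≈ 178.5 N.
Then T_R = 0.802122 × 178.508 = 143.2 N.

T_L = 178.5 N, T_R = 143.2 N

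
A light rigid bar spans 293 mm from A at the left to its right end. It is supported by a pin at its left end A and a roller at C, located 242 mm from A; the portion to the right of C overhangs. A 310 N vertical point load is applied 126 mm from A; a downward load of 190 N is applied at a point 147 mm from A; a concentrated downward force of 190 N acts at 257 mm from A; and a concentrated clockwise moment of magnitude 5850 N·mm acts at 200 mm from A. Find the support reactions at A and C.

Moments about A: C_y·242 − 310·126 − 190·147 − 190·257 − 5850 = 0 → C_y = 121670/242 = 502.769 ≈ 502.8 N.
ΣF_y = 0: A_y + 502.769 − 310 − 190 − 190 = 0 → A_y = 187.2 N.
ΣF_x = 0: no horizontal applied forces, so A_x = 0.

A_x = 0, A_y = 187.2 N, C_y = 502.8 N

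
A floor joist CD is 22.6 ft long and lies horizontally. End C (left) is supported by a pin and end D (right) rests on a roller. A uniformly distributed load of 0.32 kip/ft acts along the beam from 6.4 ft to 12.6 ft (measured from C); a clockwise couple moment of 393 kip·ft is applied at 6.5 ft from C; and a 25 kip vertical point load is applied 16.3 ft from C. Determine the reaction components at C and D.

C_x = 0, C_y = -9.270 kip, D_y = 36.25 kip

Resultant of the distributed load: 0.32 × 6.2 = 1.984 kip at 9.5 ft from C.
ΣM about C: D_y·22.6 − (0.32·6.2)·9.5 − 393 − 25·16.3 = 0 → D_y = 819.348/22.6 = 36.2543 ≈ 36.25 kip.
ΣF_y = 0: C_y + 36.2543 − 0.32·6.2 − 25 = 0 → C_y = -9.270 kip.
ΣF_x = 0: no horizontal applied forces, so C_x = 0.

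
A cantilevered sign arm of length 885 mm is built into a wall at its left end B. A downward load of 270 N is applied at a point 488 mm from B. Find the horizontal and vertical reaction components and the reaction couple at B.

B_x = 0, B_y = 270.0 N, M_B = 131800 N·mm

ΣF_x = 0: B_x = 0.
ΣF_y = 0: B_y − 270 = 0 → B_y = 270.0 N.
ΣM about B: M_B − 270·488 = 0 → M_B = 131800 N·mm.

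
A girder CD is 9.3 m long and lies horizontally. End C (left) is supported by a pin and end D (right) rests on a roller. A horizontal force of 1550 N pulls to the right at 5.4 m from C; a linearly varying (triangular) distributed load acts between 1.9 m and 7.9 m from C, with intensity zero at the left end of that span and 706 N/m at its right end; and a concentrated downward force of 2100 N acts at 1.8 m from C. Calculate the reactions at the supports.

Resultant of the triangular load: ½ × 706 × 6 = 2118 N, acting at 5.9 m from C (one-third of the span from the peak).
Taking moments about C: D_y·9.3 − (½·706·6)·5.9 − 2100·1.8 = 0 → D_y = 16276.2/9.3 = 1750.13 ≈ 1750 N.
ΣF_y = 0: C_y + 1750.13 − ½·706·6 − 2100 = 0 → C_y = 2468 N.
ΣF_x = 0: C_x + 1550 = 0 → C_x = -1550 N.

C_x = -1550 N, C_y = 2468 N, D_y = 1750 N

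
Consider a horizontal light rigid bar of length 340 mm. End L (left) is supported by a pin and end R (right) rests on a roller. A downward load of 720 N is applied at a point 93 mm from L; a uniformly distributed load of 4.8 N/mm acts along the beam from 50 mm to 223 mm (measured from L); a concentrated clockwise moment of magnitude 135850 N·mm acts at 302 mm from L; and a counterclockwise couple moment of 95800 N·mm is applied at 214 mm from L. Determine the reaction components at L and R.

Resultant of the distributed load: 4.8 × 173 = 830.4 N at 136.5 mm from L.
ΣM about L: R_y·340 − 720·93 − (4.8·173)·136.5 − 135850 + 95800 = 0 → R_y = 220359.6/340 = 648.116 ≈ 648.1 N.
ΣF_y = 0: L_y + 648.116 − 720 − 4.8·173 = 0 → L_y = 902.3 N.
ΣF_x = 0: no horizontal applied forces, so L_x = 0.

L_x = 0, L_y = 902.3 N, R_y = 648.1 N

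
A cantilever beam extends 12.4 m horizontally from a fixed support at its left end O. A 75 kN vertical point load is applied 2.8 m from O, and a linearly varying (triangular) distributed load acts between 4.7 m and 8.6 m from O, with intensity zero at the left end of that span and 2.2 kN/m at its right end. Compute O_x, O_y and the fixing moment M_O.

Resultant of the triangular load: ½ × 2.2 × 3.9 = 4.29 kN, acting at 7.3 m from O (one-third of the span from the peak).
ΣF_x = 0: O_x = 0.
ΣF_y = 0: O_y − 75 − ½·2.2·3.9 = 0 → O_y = 79.29 kN.
ΣM about O: M_O − 75·2.8 − (½·2.2·3.9)·7.3 = 0 → M_O = 241.3 kN·m.

O_x = 0, O_y = 79.29 kN, M_O = 241.3 kN·m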